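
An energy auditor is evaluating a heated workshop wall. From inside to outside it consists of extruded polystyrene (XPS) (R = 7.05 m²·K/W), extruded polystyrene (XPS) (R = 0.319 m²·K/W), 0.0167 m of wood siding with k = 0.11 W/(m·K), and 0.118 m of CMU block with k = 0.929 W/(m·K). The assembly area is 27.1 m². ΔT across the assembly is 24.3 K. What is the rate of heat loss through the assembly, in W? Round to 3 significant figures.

0.0167/0.11 = 0.1518
0.118/0.929 = 0.127
R_total = 7.05 + 0.319 + 0.1518 + 0.127 = 7.648 m²·K/W
Q = A·ΔT/R = 27.1 × 24.3 / 7.648 = 86.11 W

86.1 W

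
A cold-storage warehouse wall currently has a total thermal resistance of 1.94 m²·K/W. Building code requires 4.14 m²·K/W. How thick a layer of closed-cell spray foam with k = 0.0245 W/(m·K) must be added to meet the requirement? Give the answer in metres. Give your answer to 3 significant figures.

ΔR = 4.14 − 1.94 = 2.2 m²·K/W
L = ΔR × k = 2.2 × 0.0245 = 0.0539 m

0.0539 m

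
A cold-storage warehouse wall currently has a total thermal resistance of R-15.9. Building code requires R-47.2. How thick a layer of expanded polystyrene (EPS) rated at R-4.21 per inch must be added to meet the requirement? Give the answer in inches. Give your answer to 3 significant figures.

ΔR = 47.2 − 15.9 = 31.3 ft²·°F·h/BTU
L = ΔR / (R/in) = 31.3/4.21 = 7.435 in

7.43 in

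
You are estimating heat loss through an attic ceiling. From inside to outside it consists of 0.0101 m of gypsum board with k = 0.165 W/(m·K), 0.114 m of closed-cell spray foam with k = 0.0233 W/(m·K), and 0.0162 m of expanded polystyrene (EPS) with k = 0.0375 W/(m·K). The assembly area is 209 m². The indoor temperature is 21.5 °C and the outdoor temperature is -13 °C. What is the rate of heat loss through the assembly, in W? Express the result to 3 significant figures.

0.0101/0.165 = 0.06121
0.114/0.0233 = 4.893
0.0162/0.0375 = 0.432
R_total = 0.06121 + 4.893 + 0.432 = 5.386 m²·K/W
Q = A·ΔT/R = 209 × (21.5 − (-13)) / 5.386 = 1339 W

1340 W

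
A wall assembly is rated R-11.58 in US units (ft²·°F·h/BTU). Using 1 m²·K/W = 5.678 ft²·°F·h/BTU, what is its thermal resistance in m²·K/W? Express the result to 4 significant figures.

R_SI = 11.58/5.678 = 2.0395

2.039 m²·K/W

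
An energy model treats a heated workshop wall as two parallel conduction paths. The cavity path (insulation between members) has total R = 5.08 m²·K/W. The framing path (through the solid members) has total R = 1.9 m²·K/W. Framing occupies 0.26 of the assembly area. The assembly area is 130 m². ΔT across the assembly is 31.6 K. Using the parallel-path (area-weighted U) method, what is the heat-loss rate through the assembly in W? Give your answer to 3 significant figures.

U_eff = 0.74/5.08 + 0.26/1.9 = 0.1457 + 0.1368 = 0.2825
R_eff = 1/U_eff = 3.54 m²·K/W
Q = 130 × 31.6 / 3.54 = 1161 W

1160 W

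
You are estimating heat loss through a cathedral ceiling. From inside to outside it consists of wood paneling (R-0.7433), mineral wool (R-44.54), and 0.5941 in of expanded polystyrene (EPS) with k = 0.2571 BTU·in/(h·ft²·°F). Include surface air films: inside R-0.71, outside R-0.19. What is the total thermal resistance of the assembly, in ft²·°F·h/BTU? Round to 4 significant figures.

48.49 ft²·°F·h/BTU

0.5941/0.2571 = 2.3108
R_total = 0.71 + 0.7433 + 44.54 + 2.3108 + 0.19 = 48.494 ft²·°F·h/BTU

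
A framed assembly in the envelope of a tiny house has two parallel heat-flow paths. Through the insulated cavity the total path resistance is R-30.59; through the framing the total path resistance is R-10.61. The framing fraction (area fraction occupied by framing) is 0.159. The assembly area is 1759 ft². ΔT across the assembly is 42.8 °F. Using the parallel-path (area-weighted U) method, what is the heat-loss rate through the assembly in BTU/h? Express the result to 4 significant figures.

U_eff = 0.841/30.59 + 0.159/10.61 = 0.027493 + 0.014986 = 0.042479
R_eff = 1/U_eff = 23.541 ft²·°F·h/BTU
Q = 1759 × 42.8 / 23.541 = 3198 BTU/h

3198 BTU/h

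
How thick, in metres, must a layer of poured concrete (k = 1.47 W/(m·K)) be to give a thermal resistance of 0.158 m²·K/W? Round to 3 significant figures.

0.232 m

L = R·k = 0.158 × 1.47 = 0.2323 m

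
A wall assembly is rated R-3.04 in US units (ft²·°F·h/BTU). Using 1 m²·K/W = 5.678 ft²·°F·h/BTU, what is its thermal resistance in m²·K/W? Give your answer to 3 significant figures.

R_SI = 3.04/5.678 = 0.5354

0.535 m²·K/W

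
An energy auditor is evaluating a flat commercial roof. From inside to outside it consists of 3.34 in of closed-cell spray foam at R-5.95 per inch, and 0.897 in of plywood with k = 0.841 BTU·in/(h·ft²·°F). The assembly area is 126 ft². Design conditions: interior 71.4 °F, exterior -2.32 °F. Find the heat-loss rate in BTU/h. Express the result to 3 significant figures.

444 BTU/h

3.34 × 5.95 = 19.87
0.897/0.841 = 1.067
R_total = 19.87 + 1.067 = 20.94 ft²·°F·h/BTU
Q = A·ΔT/R = 126 × (71.4 − (-2.32)) / 20.94 = 443.6 BTU/h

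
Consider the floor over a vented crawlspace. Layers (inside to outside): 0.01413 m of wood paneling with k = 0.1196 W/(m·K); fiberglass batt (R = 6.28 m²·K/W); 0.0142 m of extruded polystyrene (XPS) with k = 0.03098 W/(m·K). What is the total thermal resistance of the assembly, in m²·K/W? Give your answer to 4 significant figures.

0.01413/0.1196 = 0.11814
0.0142/0.03098 = 0.45836
R_total = 0.11814 + 6.28 + 0.45836 = 6.8565 m²·K/W

6.857 m²·K/W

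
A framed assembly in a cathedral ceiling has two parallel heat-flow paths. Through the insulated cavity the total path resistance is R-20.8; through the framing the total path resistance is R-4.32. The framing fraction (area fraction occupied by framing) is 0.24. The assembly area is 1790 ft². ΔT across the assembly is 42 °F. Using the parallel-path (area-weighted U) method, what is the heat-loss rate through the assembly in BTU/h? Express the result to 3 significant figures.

6920 BTU/h

U_eff = 0.76/20.8 + 0.24/4.32 = 0.03654 + 0.05556 = 0.09209
R_eff = 1/U_eff = 10.86 ft²·°F·h/BTU
Q = 1790 × 42 / 10.86 = 6924 BTU/h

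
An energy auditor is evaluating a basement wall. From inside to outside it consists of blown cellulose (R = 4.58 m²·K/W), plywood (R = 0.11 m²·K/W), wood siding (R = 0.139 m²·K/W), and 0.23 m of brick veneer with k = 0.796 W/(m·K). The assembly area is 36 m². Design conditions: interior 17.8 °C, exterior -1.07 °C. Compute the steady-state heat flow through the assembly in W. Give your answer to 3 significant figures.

133 W

0.23/0.796 = 0.2889
R_total = 4.58 + 0.11 + 0.139 + 0.2889 = 5.118 m²·K/W
Q = A·ΔT/R = 36 × (17.8 − (-1.07)) / 5.118 = 132.7 W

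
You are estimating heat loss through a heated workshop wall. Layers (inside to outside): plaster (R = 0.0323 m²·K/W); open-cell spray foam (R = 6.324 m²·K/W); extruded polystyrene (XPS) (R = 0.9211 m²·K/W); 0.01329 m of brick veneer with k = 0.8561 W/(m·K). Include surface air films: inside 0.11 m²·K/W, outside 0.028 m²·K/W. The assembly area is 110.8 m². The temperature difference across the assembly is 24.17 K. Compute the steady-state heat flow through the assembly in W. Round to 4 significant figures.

0.01329/0.8561 = 0.015524
R_total = 0.11 + 0.0323 + 6.324 + 0.9211 + 0.015524 + 0.028 = 7.4309 m²·K/W
Q = A·ΔT/R = 110.8 × 24.17 / 7.4309 = 360.39 W

360.4 W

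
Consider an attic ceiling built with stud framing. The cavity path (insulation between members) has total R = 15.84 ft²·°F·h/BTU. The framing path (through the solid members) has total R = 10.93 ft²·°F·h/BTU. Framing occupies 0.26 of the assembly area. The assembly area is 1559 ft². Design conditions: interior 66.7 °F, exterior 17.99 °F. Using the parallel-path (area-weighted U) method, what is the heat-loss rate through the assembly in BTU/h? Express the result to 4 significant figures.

U_eff = 0.74/15.84 + 0.26/10.93 = 0.046717 + 0.023788 = 0.070505
R_eff = 1/U_eff = 14.183 ft²·°F·h/BTU
Q = 1559 × (66.7 − 17.99) / 14.183 = 5354.1 BTU/h

5354 BTU/h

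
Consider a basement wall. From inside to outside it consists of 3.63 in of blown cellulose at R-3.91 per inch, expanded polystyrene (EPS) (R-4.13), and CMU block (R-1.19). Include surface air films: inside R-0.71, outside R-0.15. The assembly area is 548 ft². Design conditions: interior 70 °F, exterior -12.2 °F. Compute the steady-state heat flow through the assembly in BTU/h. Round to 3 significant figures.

2210 BTU/h

3.63 × 3.91 = 14.19
R_total = 0.71 + 14.19 + 4.13 + 1.19 + 0.15 = 20.37 ft²·°F·h/BTU
Q = A·ΔT/R = 548 × (70 − (-12.2)) / 20.37 = 2211 BTU/h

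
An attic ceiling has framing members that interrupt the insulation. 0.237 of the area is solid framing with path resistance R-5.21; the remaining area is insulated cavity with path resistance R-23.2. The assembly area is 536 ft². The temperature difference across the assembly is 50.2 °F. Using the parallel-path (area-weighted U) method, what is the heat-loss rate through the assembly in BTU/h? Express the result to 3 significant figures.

2110 BTU/h

U_eff = 0.763/23.2 + 0.237/5.21 = 0.03289 + 0.04549 = 0.07838
R_eff = 1/U_eff = 12.76 ft²·°F·h/BTU
Q = 536 × 50.2 / 12.76 = 2109 BTU/h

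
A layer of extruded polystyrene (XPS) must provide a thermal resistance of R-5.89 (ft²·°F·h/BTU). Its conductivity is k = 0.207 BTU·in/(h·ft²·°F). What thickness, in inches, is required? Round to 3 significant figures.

L = R × k = 5.89 × 0.207 = 1.219 in

1.22 in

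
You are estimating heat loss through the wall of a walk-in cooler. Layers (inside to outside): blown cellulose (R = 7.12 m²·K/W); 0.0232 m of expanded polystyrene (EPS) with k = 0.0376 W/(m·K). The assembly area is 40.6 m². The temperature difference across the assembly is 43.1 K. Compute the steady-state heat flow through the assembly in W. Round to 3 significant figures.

0.0232/0.0376 = 0.617
R_total = 7.12 + 0.617 = 7.737 m²·K/W
Q = A·ΔT/R = 40.6 × 43.1 / 7.737 = 226.2 W

226 W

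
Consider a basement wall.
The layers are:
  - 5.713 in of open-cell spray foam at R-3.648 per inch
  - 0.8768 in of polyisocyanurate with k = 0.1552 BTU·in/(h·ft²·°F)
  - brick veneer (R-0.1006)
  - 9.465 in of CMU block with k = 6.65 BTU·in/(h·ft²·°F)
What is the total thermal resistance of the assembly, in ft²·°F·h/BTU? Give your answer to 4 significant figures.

28.01 ft²·°F·h/BTU

5.713 × 3.648 = 20.841
0.8768/0.1552 = 5.6495
9.465/6.65 = 1.4233
R_total = 20.841 + 5.6495 + 0.1006 + 1.4233 = 28.014 ft²·°F·h/BTU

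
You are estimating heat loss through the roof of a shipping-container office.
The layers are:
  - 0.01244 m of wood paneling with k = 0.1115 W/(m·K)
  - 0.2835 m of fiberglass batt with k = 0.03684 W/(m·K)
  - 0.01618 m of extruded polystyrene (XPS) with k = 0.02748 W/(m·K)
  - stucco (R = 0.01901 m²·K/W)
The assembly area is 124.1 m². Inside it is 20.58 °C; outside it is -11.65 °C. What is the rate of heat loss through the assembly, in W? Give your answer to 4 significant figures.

0.01244/0.1115 = 0.11157
0.2835/0.03684 = 7.6954
0.01618/0.02748 = 0.58879
R_total = 0.11157 + 7.6954 + 0.58879 + 0.01901 = 8.4148 m²·K/W
Q = A·ΔT/R = 124.1 × (20.58 − (-11.65)) / 8.4148 = 475.32 W

475.3 W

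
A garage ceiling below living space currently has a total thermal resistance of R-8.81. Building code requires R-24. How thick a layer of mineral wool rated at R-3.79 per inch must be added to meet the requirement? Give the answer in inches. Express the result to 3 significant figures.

ΔR = 24 − 8.81 = 15.19 ft²·°F·h/BTU
L = ΔR / (R/in) = 15.19/3.79 = 4.008 in

4.01 in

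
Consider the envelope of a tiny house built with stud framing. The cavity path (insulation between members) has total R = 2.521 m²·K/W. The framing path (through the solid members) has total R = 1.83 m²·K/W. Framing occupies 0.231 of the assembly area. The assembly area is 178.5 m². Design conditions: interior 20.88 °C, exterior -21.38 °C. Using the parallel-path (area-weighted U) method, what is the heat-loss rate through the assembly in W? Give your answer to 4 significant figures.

3253 W

U_eff = 0.769/2.521 + 0.231/1.83 = 0.30504 + 0.12623 = 0.43127
R_eff = 1/U_eff = 2.3187 m²·K/W
Q = 178.5 × (20.88 − (-21.38)) / 2.3187 = 3253.2 W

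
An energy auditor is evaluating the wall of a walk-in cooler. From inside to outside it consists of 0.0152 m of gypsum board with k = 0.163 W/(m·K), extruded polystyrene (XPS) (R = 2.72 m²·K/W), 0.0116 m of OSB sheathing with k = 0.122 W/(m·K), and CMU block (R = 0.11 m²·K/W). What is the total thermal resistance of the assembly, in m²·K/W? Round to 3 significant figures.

3.02 m²·K/W

0.0152/0.163 = 0.09325
0.0116/0.122 = 0.09508
R_total = 0.09325 + 2.72 + 0.09508 + 0.11 = 3.018 m²·K/W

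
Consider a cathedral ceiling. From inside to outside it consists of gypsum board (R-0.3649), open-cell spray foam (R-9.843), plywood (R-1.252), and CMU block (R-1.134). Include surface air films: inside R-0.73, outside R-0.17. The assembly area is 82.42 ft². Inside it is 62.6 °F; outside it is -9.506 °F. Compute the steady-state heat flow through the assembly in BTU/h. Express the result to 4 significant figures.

R_total = 0.73 + 0.3649 + 9.843 + 1.252 + 1.134 + 0.17 = 13.494 ft²·°F·h/BTU
Q = A·ΔT/R = 82.42 × (62.6 − (-9.506)) / 13.494 = 440.42 BTU/h

440.4 BTU/h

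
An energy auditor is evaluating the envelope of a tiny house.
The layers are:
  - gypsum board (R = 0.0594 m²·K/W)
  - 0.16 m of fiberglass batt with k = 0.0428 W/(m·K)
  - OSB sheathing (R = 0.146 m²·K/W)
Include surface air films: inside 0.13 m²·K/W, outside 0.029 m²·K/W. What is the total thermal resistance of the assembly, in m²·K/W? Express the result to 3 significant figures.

4.10 m²·K/W

0.16/0.0428 = 3.738
R_total = 0.13 + 0.0594 + 3.738 + 0.146 + 0.029 = 4.103 m²·K/W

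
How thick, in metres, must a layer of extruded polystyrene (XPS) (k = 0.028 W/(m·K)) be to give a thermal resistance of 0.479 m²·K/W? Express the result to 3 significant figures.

L = R·k = 0.479 × 0.028 = 0.01341 m

0.0134 m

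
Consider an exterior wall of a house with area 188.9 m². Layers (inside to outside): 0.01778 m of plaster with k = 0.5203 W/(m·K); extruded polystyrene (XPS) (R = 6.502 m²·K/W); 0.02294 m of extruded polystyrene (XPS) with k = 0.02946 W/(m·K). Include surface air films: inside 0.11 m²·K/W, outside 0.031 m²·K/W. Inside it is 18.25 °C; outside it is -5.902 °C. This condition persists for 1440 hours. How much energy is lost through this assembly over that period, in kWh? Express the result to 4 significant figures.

0.01778/0.5203 = 0.034173
0.02294/0.02946 = 0.77868
R_total = 0.11 + 0.034173 + 6.502 + 0.77868 + 0.031 = 7.4559 m²·K/W
Q = 188.9 × (18.25 − (-5.902)) / 7.4559 = 611.91 W
E = 611.91 W × 1440 h / 1000 = 881.15 kWh

881.2 kWh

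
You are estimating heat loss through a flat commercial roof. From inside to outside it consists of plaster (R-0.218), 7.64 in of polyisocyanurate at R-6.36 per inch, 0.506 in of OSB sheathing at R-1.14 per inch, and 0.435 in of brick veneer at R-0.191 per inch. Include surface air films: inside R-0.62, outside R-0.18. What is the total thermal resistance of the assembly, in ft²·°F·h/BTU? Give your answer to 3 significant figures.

7.64 × 6.36 = 48.59
0.506 × 1.14 = 0.5768
0.435 × 0.191 = 0.08309
R_total = 0.62 + 0.218 + 48.59 + 0.5768 + 0.08309 + 0.18 = 50.27 ft²·°F·h/BTU

50.3 ft²·°F·h/BTU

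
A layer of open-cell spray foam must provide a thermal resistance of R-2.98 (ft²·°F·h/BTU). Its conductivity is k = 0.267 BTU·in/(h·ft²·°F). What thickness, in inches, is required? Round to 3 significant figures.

L = R × k = 2.98 × 0.267 = 0.7957 in

0.796 in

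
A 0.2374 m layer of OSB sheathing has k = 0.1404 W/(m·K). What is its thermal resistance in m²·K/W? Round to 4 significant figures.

R = L/k = 0.2374/0.1404 = 1.6909 m²·K/W

1.691 m²·K/W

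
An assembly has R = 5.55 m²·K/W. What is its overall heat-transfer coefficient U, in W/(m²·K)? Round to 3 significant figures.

U = 1/R = 1/5.55 = 0.1802

0.180 W/(m²·K)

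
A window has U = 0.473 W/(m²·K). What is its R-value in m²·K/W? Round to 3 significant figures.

2.11 m²·K/W

R = 1/U = 1/0.473 = 2.114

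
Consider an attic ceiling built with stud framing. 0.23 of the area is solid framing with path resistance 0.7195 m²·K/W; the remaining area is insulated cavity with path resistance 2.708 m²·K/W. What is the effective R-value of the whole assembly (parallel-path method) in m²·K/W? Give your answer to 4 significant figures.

1.656 m²·K/W

U_eff = 0.77/2.708 + 0.23/0.7195 = 0.28434 + 0.31967 = 0.60401
R_eff = 1/U_eff = 1.6556 m²·K/W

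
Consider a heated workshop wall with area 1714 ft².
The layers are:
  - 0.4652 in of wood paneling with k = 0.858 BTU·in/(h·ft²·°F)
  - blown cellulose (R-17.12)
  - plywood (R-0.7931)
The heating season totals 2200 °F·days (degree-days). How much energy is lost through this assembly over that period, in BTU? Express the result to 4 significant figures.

0.4652/0.858 = 0.54219
R_total = 0.54219 + 17.12 + 0.7931 = 18.455 ft²·°F·h/BTU
E = A × HDD × 24 / R = 1714 × 2200 × 24 / 18.455 = 4903700 BTU

4904000 BTU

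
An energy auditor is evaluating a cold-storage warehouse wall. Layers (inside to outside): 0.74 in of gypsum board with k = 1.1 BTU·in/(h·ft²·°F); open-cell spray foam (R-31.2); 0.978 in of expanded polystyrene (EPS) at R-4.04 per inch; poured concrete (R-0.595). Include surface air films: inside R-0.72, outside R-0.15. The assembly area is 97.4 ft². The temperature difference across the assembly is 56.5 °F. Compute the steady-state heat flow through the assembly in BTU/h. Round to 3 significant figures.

148 BTU/h

0.74/1.1 = 0.6727
0.978 × 4.04 = 3.951
R_total = 0.72 + 0.6727 + 31.2 + 3.951 + 0.595 + 0.15 = 37.29 ft²·°F·h/BTU
Q = A·ΔT/R = 97.4 × 56.5 / 37.29 = 147.6 BTU/h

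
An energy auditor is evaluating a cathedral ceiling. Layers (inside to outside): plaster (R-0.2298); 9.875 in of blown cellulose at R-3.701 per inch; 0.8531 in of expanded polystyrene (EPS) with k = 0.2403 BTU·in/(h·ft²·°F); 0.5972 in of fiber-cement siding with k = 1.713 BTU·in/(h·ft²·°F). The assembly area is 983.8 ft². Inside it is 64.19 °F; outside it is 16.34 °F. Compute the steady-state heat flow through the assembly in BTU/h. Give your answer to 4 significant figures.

9.875 × 3.701 = 36.547
0.8531/0.2403 = 3.5501
0.5972/1.713 = 0.34863
R_total = 0.2298 + 36.547 + 3.5501 + 0.34863 = 40.676 ft²·°F·h/BTU
Q = A·ΔT/R = 983.8 × (64.19 − 16.34) / 40.676 = 1157.3 BTU/h

1157 BTU/h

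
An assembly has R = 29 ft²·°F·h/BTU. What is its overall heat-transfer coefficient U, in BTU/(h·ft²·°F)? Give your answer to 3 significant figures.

U = 1/R = 1/29 = 0.03448

0.0345 BTU/(h·ft²·°F)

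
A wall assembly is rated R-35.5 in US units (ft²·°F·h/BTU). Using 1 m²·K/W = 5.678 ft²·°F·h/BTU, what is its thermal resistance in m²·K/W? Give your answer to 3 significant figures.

6.25 m²·K/W

R_SI = 35.5/5.678 = 6.252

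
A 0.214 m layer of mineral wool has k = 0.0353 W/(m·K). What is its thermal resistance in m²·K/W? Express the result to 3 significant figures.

6.06 m²·K/W

R = L/k = 0.214/0.0353 = 6.062 m²·K/W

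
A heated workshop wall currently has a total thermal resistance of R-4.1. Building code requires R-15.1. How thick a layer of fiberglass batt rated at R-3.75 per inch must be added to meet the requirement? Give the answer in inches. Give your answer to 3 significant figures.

2.93 in

ΔR = 15.1 − 4.1 = 11 ft²·°F·h/BTU
L = ΔR / (R/in) = 11/3.75 = 2.933 in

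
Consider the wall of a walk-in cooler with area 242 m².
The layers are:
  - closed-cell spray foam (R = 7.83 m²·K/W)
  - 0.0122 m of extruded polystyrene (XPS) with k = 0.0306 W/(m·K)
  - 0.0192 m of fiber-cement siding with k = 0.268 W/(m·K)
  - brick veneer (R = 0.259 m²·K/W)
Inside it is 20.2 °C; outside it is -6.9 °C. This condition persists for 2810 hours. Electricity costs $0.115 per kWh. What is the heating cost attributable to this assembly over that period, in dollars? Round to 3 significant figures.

248 dollars

0.0122/0.0306 = 0.3987
0.0192/0.268 = 0.07164
R_total = 7.83 + 0.3987 + 0.07164 + 0.259 = 8.559 m²·K/W
Q = 242 × (20.2 − (-6.9)) / 8.559 = 766.2 W
E = 766.2 W × 2810 h / 1000 = 2153 kWh
Cost = 2153 × 0.115 = $247.6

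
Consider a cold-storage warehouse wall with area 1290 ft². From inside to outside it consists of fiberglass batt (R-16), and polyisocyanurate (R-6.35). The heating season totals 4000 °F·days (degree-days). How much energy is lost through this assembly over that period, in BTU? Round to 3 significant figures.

5540000 BTU

R_total = 16 + 6.35 = 22.35 ft²·°F·h/BTU
E = A × HDD × 24 / R = 1290 × 4000 × 24 / 22.35 = 5541000 BTU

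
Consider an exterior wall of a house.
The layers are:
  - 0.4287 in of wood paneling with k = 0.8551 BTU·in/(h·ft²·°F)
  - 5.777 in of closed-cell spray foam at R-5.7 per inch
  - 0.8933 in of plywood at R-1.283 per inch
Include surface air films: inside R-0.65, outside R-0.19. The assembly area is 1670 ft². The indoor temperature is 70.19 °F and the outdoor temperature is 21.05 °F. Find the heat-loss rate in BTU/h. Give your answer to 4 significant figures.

0.4287/0.8551 = 0.50134
5.777 × 5.7 = 32.929
0.8933 × 1.283 = 1.1461
R_total = 0.65 + 0.50134 + 32.929 + 1.1461 + 0.19 = 35.416 ft²·°F·h/BTU
Q = A·ΔT/R = 1670 × (70.19 − 21.05) / 35.416 = 2317.1 BTU/h

2317 BTU/h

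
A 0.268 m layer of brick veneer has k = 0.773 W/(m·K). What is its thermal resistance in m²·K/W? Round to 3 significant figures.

R = L/k = 0.268/0.773 = 0.3467 m²·K/W

0.347 m²·K/W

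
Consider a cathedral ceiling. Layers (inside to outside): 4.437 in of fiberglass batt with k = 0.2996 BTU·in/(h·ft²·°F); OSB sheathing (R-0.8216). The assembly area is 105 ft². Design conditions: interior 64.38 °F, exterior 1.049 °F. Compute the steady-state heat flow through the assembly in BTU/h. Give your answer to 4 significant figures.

425.4 BTU/h

4.437/0.2996 = 14.81
R_total = 14.81 + 0.8216 = 15.631 ft²·°F·h/BTU
Q = A·ΔT/R = 105 × (64.38 − 1.049) / 15.631 = 425.41 BTU/h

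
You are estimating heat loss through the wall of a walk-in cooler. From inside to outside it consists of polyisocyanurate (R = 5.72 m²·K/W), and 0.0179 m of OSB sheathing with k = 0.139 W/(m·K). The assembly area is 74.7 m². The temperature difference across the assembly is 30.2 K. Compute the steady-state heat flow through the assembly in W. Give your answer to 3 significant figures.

386 W

0.0179/0.139 = 0.1288
R_total = 5.72 + 0.1288 = 5.849 m²·K/W
Q = A·ΔT/R = 74.7 × 30.2 / 5.849 = 385.7 W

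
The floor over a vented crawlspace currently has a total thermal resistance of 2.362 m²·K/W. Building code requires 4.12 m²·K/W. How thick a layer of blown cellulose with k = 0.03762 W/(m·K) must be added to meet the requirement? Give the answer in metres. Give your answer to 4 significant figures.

0.06614 m

ΔR = 4.12 − 2.362 = 1.758 m²·K/W
L = ΔR × k = 1.758 × 0.03762 = 0.066136 m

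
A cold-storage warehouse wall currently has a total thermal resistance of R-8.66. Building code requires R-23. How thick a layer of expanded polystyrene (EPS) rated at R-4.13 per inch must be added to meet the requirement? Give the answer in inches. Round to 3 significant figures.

3.47 in

ΔR = 23 − 8.66 = 14.34 ft²·°F·h/BTU
L = ΔR / (R/in) = 14.34/4.13 = 3.472 in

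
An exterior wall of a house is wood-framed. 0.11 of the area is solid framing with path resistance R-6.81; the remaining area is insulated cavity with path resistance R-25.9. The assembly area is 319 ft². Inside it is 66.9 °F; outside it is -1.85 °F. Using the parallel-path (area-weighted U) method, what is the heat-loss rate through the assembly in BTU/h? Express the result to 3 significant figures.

1110 BTU/h

U_eff = 0.89/25.9 + 0.11/6.81 = 0.03436 + 0.01615 = 0.05052
R_eff = 1/U_eff = 19.8 ft²·°F·h/BTU
Q = 319 × (66.9 − (-1.85)) / 19.8 = 1108 BTU/h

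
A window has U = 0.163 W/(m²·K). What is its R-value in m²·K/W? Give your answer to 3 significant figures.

R = 1/U = 1/0.163 = 6.135

6.13 m²·K/W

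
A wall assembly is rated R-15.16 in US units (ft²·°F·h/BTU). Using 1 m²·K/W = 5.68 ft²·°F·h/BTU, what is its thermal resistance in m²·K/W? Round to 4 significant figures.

2.669 m²·K/W

R_SI = 15.16/5.68 = 2.669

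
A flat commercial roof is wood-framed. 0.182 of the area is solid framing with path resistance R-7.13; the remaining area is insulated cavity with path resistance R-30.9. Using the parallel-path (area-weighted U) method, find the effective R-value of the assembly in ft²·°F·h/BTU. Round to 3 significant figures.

U_eff = 0.818/30.9 + 0.182/7.13 = 0.02647 + 0.02553 = 0.052
R_eff = 1/U_eff = 19.23 ft²·°F·h/BTU

19.2 ft²·°F·h/BTU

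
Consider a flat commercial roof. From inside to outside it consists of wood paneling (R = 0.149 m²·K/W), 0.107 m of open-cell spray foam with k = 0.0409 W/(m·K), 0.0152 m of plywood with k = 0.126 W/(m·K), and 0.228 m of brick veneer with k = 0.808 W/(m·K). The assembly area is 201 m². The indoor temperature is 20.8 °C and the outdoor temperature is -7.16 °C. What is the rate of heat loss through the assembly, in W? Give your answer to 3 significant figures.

0.107/0.0409 = 2.616
0.0152/0.126 = 0.1206
0.228/0.808 = 0.2822
R_total = 0.149 + 2.616 + 0.1206 + 0.2822 = 3.168 m²·K/W
Q = A·ΔT/R = 201 × (20.8 − (-7.16)) / 3.168 = 1774 W

1770 W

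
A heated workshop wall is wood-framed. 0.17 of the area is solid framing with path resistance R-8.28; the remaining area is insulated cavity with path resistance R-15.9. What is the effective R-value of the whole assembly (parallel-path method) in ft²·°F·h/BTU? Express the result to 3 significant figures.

U_eff = 0.83/15.9 + 0.17/8.28 = 0.0522 + 0.02053 = 0.07273
R_eff = 1/U_eff = 13.75 ft²·°F·h/BTU

13.7 ft²·°F·h/BTU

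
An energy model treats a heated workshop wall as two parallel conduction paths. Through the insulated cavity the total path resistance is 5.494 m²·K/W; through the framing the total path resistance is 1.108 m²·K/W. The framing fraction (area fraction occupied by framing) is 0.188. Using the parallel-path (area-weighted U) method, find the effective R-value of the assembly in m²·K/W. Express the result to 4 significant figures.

U_eff = 0.812/5.494 + 0.188/1.108 = 0.1478 + 0.16968 = 0.31747
R_eff = 1/U_eff = 3.1499 m²·K/W

3.150 m²·K/W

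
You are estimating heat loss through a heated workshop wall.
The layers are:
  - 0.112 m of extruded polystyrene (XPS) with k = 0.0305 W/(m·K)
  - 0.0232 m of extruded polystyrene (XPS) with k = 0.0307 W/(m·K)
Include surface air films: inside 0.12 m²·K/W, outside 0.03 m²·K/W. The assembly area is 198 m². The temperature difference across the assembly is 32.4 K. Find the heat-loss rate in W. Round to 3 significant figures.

0.112/0.0305 = 3.672
0.0232/0.0307 = 0.7557
R_total = 0.12 + 3.672 + 0.7557 + 0.03 = 4.578 m²·K/W
Q = A·ΔT/R = 198 × 32.4 / 4.578 = 1401 W

1400 W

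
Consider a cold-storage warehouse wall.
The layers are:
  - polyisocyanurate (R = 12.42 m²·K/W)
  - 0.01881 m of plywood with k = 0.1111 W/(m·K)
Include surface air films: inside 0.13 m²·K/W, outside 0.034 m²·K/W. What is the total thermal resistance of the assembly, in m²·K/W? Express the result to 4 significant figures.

12.75 m²·K/W

0.01881/0.1111 = 0.16931
R_total = 0.13 + 12.42 + 0.16931 + 0.034 = 12.753 m²·K/W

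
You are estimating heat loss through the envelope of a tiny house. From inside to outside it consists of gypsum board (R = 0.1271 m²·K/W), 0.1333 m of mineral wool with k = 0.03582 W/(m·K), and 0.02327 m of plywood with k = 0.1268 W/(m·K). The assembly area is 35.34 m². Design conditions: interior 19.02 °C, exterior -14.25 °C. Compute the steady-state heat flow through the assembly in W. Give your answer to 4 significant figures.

0.1333/0.03582 = 3.7214
0.02327/0.1268 = 0.18352
R_total = 0.1271 + 3.7214 + 0.18352 = 4.032 m²·K/W
Q = A·ΔT/R = 35.34 × (19.02 − (-14.25)) / 4.032 = 291.61 W

291.6 W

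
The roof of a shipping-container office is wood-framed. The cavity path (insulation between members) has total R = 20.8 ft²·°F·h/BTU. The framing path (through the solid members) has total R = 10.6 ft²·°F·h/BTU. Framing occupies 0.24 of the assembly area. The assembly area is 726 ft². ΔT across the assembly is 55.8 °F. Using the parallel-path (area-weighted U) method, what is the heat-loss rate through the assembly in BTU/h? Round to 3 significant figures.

U_eff = 0.76/20.8 + 0.24/10.6 = 0.03654 + 0.02264 = 0.05918
R_eff = 1/U_eff = 16.9 ft²·°F·h/BTU
Q = 726 × 55.8 / 16.9 = 2397 BTU/h

2400 BTU/h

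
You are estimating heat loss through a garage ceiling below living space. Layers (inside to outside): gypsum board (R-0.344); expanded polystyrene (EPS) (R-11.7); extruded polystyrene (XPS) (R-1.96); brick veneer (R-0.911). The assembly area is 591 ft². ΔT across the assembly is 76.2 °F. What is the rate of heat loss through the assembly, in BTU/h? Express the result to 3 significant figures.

3020 BTU/h

R_total = 0.344 + 11.7 + 1.96 + 0.911 = 14.91 ft²·°F·h/BTU
Q = A·ΔT/R = 591 × 76.2 / 14.91 = 3019 BTU/h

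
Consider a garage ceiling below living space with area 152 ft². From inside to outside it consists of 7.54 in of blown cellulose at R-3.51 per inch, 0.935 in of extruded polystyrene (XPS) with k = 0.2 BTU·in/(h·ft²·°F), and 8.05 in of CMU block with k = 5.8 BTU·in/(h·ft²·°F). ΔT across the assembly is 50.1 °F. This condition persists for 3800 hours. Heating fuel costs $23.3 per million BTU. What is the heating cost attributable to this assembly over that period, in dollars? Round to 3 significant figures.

20.7 dollars

7.54 × 3.51 = 26.47
0.935/0.2 = 4.675
8.05/5.8 = 1.388
R_total = 26.47 + 4.675 + 1.388 = 32.53 ft²·°F·h/BTU
Q = 152 × 50.1 / 32.53 = 234.1 BTU/h
E = 234.1 × 3800 = 889600 BTU
Cost = 889600/10⁶ × 23.3 = $20.73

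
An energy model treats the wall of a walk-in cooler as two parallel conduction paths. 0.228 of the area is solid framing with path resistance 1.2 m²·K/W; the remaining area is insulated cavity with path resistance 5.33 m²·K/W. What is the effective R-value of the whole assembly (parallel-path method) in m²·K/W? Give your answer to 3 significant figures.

2.99 m²·K/W

U_eff = 0.772/5.33 + 0.228/1.2 = 0.1448 + 0.19 = 0.3348
R_eff = 1/U_eff = 2.986 m²·K/W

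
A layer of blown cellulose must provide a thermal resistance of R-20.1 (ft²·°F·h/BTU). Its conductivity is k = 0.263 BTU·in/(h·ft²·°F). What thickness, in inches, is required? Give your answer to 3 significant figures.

L = R × k = 20.1 × 0.263 = 5.286 in

5.29 in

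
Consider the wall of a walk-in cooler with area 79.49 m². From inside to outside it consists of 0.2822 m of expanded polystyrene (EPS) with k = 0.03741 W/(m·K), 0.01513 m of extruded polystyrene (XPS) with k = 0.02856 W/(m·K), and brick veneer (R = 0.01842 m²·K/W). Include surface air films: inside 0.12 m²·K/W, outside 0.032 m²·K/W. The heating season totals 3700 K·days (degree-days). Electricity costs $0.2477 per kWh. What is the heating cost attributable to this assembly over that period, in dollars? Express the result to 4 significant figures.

0.2822/0.03741 = 7.5434
0.01513/0.02856 = 0.52976
R_total = 0.12 + 7.5434 + 0.52976 + 0.01842 + 0.032 = 8.2436 m²·K/W
E = A × HDD × 24 / R / 1000 = 79.49 × 3700 × 24 / 8.2436 / 1000 = 856.26 kWh
Cost = 856.26 × 0.2477 = $212.1

212.1 dollars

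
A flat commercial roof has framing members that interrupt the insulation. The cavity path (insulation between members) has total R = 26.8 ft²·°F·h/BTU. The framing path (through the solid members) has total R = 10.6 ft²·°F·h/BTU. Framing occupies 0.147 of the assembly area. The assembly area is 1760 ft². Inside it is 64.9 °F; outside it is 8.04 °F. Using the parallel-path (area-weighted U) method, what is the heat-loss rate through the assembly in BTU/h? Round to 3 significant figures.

U_eff = 0.853/26.8 + 0.147/10.6 = 0.03183 + 0.01387 = 0.0457
R_eff = 1/U_eff = 21.88 ft²·°F·h/BTU
Q = 1760 × (64.9 − 8.04) / 21.88 = 4573 BTU/h

4570 BTU/h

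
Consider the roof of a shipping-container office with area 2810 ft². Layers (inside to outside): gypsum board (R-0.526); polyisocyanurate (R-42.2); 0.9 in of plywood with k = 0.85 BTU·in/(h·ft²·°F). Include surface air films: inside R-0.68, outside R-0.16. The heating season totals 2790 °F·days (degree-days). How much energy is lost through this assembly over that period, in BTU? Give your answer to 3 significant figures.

0.9/0.85 = 1.059
R_total = 0.68 + 0.526 + 42.2 + 1.059 + 0.16 = 44.62 ft²·°F·h/BTU
E = A × HDD × 24 / R = 2810 × 2790 × 24 / 44.62 = 4216000 BTU

4220000 BTU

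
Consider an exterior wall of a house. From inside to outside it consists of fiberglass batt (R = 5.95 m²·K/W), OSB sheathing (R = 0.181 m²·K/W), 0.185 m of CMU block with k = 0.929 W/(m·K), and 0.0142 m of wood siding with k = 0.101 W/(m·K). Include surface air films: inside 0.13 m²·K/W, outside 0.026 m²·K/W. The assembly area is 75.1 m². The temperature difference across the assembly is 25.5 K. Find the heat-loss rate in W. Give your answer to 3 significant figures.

289 W

0.185/0.929 = 0.1991
0.0142/0.101 = 0.1406
R_total = 0.13 + 5.95 + 0.181 + 0.1991 + 0.1406 + 0.026 = 6.627 m²·K/W
Q = A·ΔT/R = 75.1 × 25.5 / 6.627 = 289 W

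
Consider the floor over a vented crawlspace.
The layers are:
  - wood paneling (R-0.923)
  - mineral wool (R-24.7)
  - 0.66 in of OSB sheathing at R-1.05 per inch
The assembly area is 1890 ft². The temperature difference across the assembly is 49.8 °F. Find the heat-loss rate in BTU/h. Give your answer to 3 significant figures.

3580 BTU/h

0.66 × 1.05 = 0.693
R_total = 0.923 + 24.7 + 0.693 = 26.32 ft²·°F·h/BTU
Q = A·ΔT/R = 1890 × 49.8 / 26.32 = 3577 BTU/h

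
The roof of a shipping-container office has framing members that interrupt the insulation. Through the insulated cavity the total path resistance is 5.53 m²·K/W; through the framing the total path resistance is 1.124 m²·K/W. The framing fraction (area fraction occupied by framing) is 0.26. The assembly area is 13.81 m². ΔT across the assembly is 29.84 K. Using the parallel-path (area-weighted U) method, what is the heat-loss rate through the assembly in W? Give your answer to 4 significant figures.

150.5 W

U_eff = 0.74/5.53 + 0.26/1.124 = 0.13382 + 0.23132 = 0.36513
R_eff = 1/U_eff = 2.7387 m²·K/W
Q = 13.81 × 29.84 / 2.7387 = 150.47 W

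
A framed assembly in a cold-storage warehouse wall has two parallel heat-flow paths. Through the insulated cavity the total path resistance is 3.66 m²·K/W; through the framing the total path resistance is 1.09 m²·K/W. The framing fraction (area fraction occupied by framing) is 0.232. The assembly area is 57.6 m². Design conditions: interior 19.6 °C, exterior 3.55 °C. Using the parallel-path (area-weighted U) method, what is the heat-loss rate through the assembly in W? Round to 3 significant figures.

391 W

U_eff = 0.768/3.66 + 0.232/1.09 = 0.2098 + 0.2128 = 0.4227
R_eff = 1/U_eff = 2.366 m²·K/W
Q = 57.6 × (19.6 − 3.55) / 2.366 = 390.8 W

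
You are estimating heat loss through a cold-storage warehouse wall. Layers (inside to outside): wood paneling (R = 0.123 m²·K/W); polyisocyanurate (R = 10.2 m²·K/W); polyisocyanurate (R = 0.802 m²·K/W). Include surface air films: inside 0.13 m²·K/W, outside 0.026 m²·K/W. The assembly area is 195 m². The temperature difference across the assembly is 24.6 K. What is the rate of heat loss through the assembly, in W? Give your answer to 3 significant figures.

425 W

R_total = 0.13 + 0.123 + 10.2 + 0.802 + 0.026 = 11.28 m²·K/W
Q = A·ΔT/R = 195 × 24.6 / 11.28 = 425.2 W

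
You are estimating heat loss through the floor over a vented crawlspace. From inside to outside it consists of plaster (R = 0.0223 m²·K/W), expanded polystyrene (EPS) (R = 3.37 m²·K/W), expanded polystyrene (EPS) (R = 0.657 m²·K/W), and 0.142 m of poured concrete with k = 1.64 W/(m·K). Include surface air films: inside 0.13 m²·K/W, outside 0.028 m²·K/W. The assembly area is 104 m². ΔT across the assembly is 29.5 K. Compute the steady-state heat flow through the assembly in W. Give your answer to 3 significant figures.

715 W

0.142/1.64 = 0.08659
R_total = 0.13 + 0.0223 + 3.37 + 0.657 + 0.08659 + 0.028 = 4.294 m²·K/W
Q = A·ΔT/R = 104 × 29.5 / 4.294 = 714.5 W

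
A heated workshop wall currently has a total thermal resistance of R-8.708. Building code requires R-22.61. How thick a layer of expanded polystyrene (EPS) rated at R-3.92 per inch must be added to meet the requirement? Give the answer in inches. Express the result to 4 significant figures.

3.546 in

ΔR = 22.61 − 8.708 = 13.902 ft²·°F·h/BTU
L = ΔR / (R/in) = 13.902/3.92 = 3.5464 in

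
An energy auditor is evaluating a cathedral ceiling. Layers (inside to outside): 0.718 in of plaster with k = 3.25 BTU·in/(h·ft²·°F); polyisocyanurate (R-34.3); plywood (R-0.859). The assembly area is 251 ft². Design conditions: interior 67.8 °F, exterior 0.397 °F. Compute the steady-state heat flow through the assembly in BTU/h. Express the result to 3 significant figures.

0.718/3.25 = 0.2209
R_total = 0.2209 + 34.3 + 0.859 = 35.38 ft²·°F·h/BTU
Q = A·ΔT/R = 251 × (67.8 − 0.397) / 35.38 = 478.2 BTU/h

478 BTU/h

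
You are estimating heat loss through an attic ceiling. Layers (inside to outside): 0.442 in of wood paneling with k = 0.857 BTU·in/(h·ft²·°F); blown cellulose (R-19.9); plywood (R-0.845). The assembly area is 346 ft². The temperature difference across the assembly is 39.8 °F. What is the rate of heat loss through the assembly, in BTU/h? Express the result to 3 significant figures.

0.442/0.857 = 0.5158
R_total = 0.5158 + 19.9 + 0.845 = 21.26 ft²·°F·h/BTU
Q = A·ΔT/R = 346 × 39.8 / 21.26 = 647.7 BTU/h

648 BTU/h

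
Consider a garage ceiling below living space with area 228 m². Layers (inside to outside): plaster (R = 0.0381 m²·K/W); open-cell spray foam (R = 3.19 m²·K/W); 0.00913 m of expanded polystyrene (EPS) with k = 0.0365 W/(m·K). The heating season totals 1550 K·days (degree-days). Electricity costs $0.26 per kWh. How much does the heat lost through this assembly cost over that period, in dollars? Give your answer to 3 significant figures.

634 dollars

0.00913/0.0365 = 0.2501
R_total = 0.0381 + 3.19 + 0.2501 = 3.478 m²·K/W
E = A × HDD × 24 / R / 1000 = 228 × 1550 × 24 / 3.478 / 1000 = 2438 kWh
Cost = 2438 × 0.26 = $634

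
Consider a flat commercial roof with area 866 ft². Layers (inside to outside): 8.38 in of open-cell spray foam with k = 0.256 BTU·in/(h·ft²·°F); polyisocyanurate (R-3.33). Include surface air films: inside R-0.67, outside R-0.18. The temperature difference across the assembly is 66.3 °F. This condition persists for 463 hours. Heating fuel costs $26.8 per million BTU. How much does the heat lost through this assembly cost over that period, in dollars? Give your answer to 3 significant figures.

19.3 dollars

8.38/0.256 = 32.73
R_total = 0.67 + 32.73 + 3.33 + 0.18 = 36.91 ft²·°F·h/BTU
Q = 866 × 66.3 / 36.91 = 1555 BTU/h
E = 1555 × 463 = 720100 BTU
Cost = 720100/10⁶ × 26.8 = $19.3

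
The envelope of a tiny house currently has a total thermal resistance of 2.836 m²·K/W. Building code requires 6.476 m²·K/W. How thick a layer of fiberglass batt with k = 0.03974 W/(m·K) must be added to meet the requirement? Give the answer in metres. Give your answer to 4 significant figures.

ΔR = 6.476 − 2.836 = 3.64 m²·K/W
L = ΔR × k = 3.64 × 0.03974 = 0.14465 m

0.1447 m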